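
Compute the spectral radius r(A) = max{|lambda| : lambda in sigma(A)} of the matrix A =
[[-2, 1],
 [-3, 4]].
r(A) = (2 + sqrt(24))/2 ≈ 3.4495

The eigenvalues of A are the roots of its characteristic polynomial. With M = A (coefficients from the trace and determinant):
  p(λ) = det(λ I - M) = λ^2 - 2λ - 5.
For λ^2 - 2λ - 5 the discriminant is 24. It is nonnegative but not a perfect square, so the roots are real and irrational: λ = (2 ± sqrt(24))/2 ≈ 3.4495, -1.4495.
Thus the eigenvalues (to 4 decimals) are 3.4495 (modulus 3.4495); -1.4495 (modulus 1.4495). The spectral radius is the largest modulus: r(A) = (2 + sqrt(24))/2 ≈ 3.4495. (Cross-check: r(A) ≤ ||A||_2 ≈ 5.3983; equality holds whenever A is normal, though it can also hold for some non-normal A.)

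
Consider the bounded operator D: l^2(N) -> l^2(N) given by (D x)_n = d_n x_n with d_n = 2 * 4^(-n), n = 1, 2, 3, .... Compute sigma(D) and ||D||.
sigma(D) = {2 * 4^(-n) : n ≥ 1} ∪ {0}; ||D|| = 1/2

A bounded diagonal operator on l^2 with diagonal entries d_n has spectrum equal to the closure of {d_n : n ≥ 1}: every d_n is an eigenvalue (with eigenvector e_n), so {d_n} ⊂ sigma(D); the spectrum is closed, so its closure is too; and for lambda not in the closure, (D - lambda I) has bounded inverse (the diagonal entries 1/(d_n - lambda) are bounded). For our sequence d_n = 2 * 4^(-n), n = 1, 2, 3, ...:
  - {d_n} = {2 * 4^(-n) : n ≥ 1}; the only limit point is 0
  - closure = {2 * 4^(-n) : n ≥ 1} ∪ {0}
For the norm: a diagonal operator has ||D|| = sup_n |d_n|. Here d_n = 2 * 4^(-n) is positive and decreasing, so sup_n |d_n| = d_1 = 2/4 = 1/2. So ||D|| = 1/2.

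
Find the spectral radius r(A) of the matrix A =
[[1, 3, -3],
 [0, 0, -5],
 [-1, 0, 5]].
r(A) ≈ 6.0771

The eigenvalues of A are the roots of its characteristic polynomial. With M = A (coefficients from the trace, the sum of principal 2x2 minors, and det A):
  p(λ) = det(λ I - M) = λ^3 - 6λ^2 + 2λ - 15.
No integer candidate from the rational root theorem (±divisors of 15) is a root, so the roots are irrational. The cubic discriminant is Δ = -15683 < 0, so there is one real root and a complex-conjugate pair. p(6) = -3 and p(7) = 48 have opposite signs, so a root lies in (6, 7); Newton's method refines it to λ ≈ 6.0771. Dividing out (λ - (6.0771)) leaves approximately λ^2 + 0.0771λ + 2.4683. For λ^2 + 0.0771λ + 2.4683 the discriminant is -9.8673. It is negative, so the remaining roots are the complex-conjugate pair λ ≈ -0.0385 ± 1.5706i. Their product equals the constant term, so |λ|^2 ≈ 2.4683 and |λ| ≈ 1.5711.
Thus the eigenvalues (to 4 decimals) are 6.0771 (modulus 6.0771); -0.0385 ± 1.5706i (modulus 1.5711). The spectral radius is the largest modulus: r(A) ≈ 6.0771. (Cross-check: r(A) ≤ ||A||_2 ≈ 7.8582; equality holds whenever A is normal, though it can also hold for some non-normal A.)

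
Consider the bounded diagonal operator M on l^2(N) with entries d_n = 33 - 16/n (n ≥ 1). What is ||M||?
||M|| = 33

For a diagonal operator on l^2 with entries d_n, ||M|| = sup_n |d_n|. Here d_1 = 17, d_2 = 25, ..., and d_n = 33 - 16/n increases monotonically toward 33. All terms lie in [17, 33), so |d_n| = d_n and the supremum is the limit 33, which is not attained by any individual d_n. Hence ||M|| = 33.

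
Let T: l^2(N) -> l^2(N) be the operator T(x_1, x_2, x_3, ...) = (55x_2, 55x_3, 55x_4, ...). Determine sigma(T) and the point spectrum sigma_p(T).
sigma(T) = closed disk {z in C : |z| ≤ 55}; sigma_p(T) = open disk {z in C : |z| < 55}

Note T = 55·V where V is the unit left shift (V x)_k = x_{k+1}; so sigma(T) = 55·sigma(V) and ||T|| = 55||V||. ||T x||^2 = 3025sum_{k≥2} |x_k|^2 ≤ 3025||x||^2, with equality on {x : x_1 = 0}, so ||T|| = 55. For any lambda with |lambda| < 55, set r = lambda/55 (|r| < 1); the vector x = (1, r, r^2, ...) is in l^2 and satisfies T x = 55(r, r^2, ...) = lambda x, so lambda is an eigenvalue. On the boundary |lambda| = 55 the geometric series diverges, so no l^2 eigenvector exists, but these lambda lie in the approximate point spectrum. Hence sigma(T) is the closed disk of radius 55 and sigma_p(T) is the open disk.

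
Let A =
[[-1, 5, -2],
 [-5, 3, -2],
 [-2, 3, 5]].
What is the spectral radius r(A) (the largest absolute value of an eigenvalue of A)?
r(A) ≈ 5.5078

The eigenvalues of A are the roots of its characteristic polynomial. With M = A (coefficients from the trace, the sum of principal 2x2 minors, and det A):
  p(λ) = det(λ I - M) = λ^3 - 7λ^2 + 34λ - 142.
No integer candidate from the rational root theorem (±divisors of 142) is a root, so the roots are irrational. The cubic discriminant is Δ = -231496 < 0, so there is one real root and a complex-conjugate pair. p(5) = -22 and p(6) = 26 have opposite signs, so a root lies in (5, 6); Newton's method refines it to λ ≈ 5.5078. Dividing out (λ - (5.5078)) leaves approximately λ^2 - 1.4922λ + 25.7814. For λ^2 - 1.4922λ + 25.7814 the discriminant is -100.8992. It is negative, so the remaining roots are the complex-conjugate pair λ ≈ 0.7461 ± 5.0224i. Their product equals the constant term, so |λ|^2 ≈ 25.7814 and |λ| ≈ 5.0775.
Thus the eigenvalues (to 4 decimals) are 5.5078 (modulus 5.5078); 0.7461 ± 5.0224i (modulus 5.0775). The spectral radius is the largest modulus: r(A) ≈ 5.5078. (Cross-check: r(A) ≤ ||A||_2 ≈ 7.9646; equality holds whenever A is normal, though it can also hold for some non-normal A.)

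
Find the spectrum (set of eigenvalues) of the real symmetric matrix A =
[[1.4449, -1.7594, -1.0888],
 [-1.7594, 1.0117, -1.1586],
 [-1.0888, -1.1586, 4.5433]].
sigma(A) ≈ {-1, 3, 5}

A is real symmetric, so its spectrum consists of real eigenvalues. Expanding the characteristic polynomial of the displayed matrix gives
  det(λ I - A) = p(λ) = λ^3 + (-7)λ^2 + (7)λ + (15).
Solving p(λ) = 0 yields eigenvalues ≈ -1, 3, 5. (A is shown rounded to 4 decimals, so these recover the underlying integer eigenvalues to within that precision.)
Verification: the trace of A = 7 equals the sum of eigenvalues 7, and det(A) ≈ -15.0001 matches the eigenvalue product -15.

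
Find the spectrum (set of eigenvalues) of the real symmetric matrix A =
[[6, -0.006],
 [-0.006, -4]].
sigma(A) ≈ {-4, 6}

A is real symmetric, so its spectrum consists of real eigenvalues. Expanding the characteristic polynomial of the displayed matrix gives
  det(λ I - A) = p(λ) = λ^2 + (-2)λ + (-24).
Solving p(λ) = 0 yields eigenvalues ≈ -4, 6. (A is shown rounded to 4 decimals, so these recover the underlying integer eigenvalues to within that precision.)
Verification: the trace of A = 2 equals the sum of eigenvalues 2, and det(A) ≈ -24.0000 matches the eigenvalue product -24.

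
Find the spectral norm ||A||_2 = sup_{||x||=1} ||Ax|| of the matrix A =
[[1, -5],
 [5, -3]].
||A||_2 = sqrt((60 + sqrt(1664))/2) ≈ 7.099 (= sqrt(largest eigenvalue of A^T A))

||A||_2 = sigma_max(A) = sqrt(lambda_max(A^T A)). Form the symmetric matrix M = A^T A =
[[26, -20],
 [-20, 34]].
Its characteristic polynomial (trace, determinant of M give the coefficients) is
  p(λ) = det(λ I - M) = λ^2 - 60λ + 484.
For λ^2 - 60λ + 484 the discriminant is 1664. It is nonnegative but not a perfect square, so the roots are real and irrational: λ = (60 ± sqrt(1664))/2 ≈ 50.3961, 9.6039.
So the eigenvalues of A^T A are ≈ 9.6039, 50.3961 (all ≥ 0, as they must be for A^T A). The largest is λ_max = (60 + sqrt(1664))/2 ≈ 50.3961, hence ||A||_2 = sqrt(λ_max) = sqrt((60 + sqrt(1664))/2) ≈ 7.099.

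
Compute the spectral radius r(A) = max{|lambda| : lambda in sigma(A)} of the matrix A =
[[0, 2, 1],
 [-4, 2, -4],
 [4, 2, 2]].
r(A) ≈ 4.8329

The eigenvalues of A are the roots of its characteristic polynomial. With M = A (coefficients from the trace, the sum of principal 2x2 minors, and det A):
  p(λ) = det(λ I - M) = λ^3 - 4λ^2 + 16λ + 32.
No integer candidate from the rational root theorem (±divisors of 32) is a root, so the roots are irrational. The cubic discriminant is Δ = -68608 < 0, so there is one real root and a complex-conjugate pair. p(-2) = -24 and p(-1) = 11 have opposite signs, so a root lies in (-2, -1); Newton's method refines it to λ ≈ -1.37. Dividing out (λ - (-1.37)) leaves approximately λ^2 - 5.37λ + 23.3571. For λ^2 - 5.37λ + 23.3571 the discriminant is -64.5912. It is negative, so the remaining roots are the complex-conjugate pair λ ≈ 2.685 ± 4.0184i. Their product equals the constant term, so |λ|^2 ≈ 23.3571 and |λ| ≈ 4.8329.
Thus the eigenvalues (to 4 decimals) are -1.37 (modulus 1.37); 2.685 ± 4.0184i (modulus 4.8329). The spectral radius is the largest modulus: r(A) ≈ 4.8329. (Cross-check: r(A) ≤ ||A||_2 ≈ 7.1528; equality holds whenever A is normal, though it can also hold for some non-normal A.)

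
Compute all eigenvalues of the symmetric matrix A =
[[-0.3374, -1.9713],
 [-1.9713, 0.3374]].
sigma(A) ≈ {-2, 2}

A is real symmetric, so its spectrum consists of real eigenvalues. Expanding the characteristic polynomial of the displayed matrix gives
  det(λ I - A) = p(λ) = λ^2 + (0)λ + (-4).
Solving p(λ) = 0 yields eigenvalues ≈ -2, 2. (A is shown rounded to 4 decimals, so these recover the underlying integer eigenvalues to within that precision.)
Verification: the trace of A = 0 equals the sum of eigenvalues 0, and det(A) ≈ -3.9999 matches the eigenvalue product -4.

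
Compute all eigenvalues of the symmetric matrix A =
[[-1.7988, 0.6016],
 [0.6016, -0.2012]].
sigma(A) ≈ {-2, 0}

A is real symmetric, so its spectrum consists of real eigenvalues. Expanding the characteristic polynomial of the displayed matrix gives
  det(λ I - A) = p(λ) = λ^2 + (2)λ + (0).
Solving p(λ) = 0 yields eigenvalues ≈ -2, 0. (A is shown rounded to 4 decimals, so these recover the underlying integer eigenvalues to within that precision.)
Verification: the trace of A = -2 equals the sum of eigenvalues -2, and det(A) ≈ -0.0000 matches the eigenvalue product 0.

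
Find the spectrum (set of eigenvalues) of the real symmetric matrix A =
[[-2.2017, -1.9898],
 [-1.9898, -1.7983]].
sigma(A) ≈ {-4, 0}

A is real symmetric, so its spectrum consists of real eigenvalues. Expanding the characteristic polynomial of the displayed matrix gives
  det(λ I - A) = p(λ) = λ^2 + (4)λ + (0).
Solving p(λ) = 0 yields eigenvalues ≈ -4, 0. (A is shown rounded to 4 decimals, so these recover the underlying integer eigenvalues to within that precision.)
Verification: the trace of A = -4 equals the sum of eigenvalues -4, and det(A) ≈ 0.0000 matches the eigenvalue product 0.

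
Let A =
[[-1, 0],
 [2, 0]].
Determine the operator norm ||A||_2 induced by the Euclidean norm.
||A||_2 = sqrt(5) ≈ 2.2361 (= sqrt(largest eigenvalue of A^T A))

||A||_2 = sigma_max(A) = sqrt(lambda_max(A^T A)). Form the symmetric matrix M = A^T A =
[[5, 0],
 [0, 0]].
Its characteristic polynomial (trace, determinant of M give the coefficients) is
  p(λ) = det(λ I - M) = λ^2 - 5λ.
For λ^2 - 5λ the discriminant is 25. It is a perfect square (5^2), so the roots are rational: λ = (5 ± 5)/2 = 5, 0.
So the eigenvalues of A^T A are ≈ 0, 5 (all ≥ 0, as they must be for A^T A). The largest is λ_max = 5, hence ||A||_2 = sqrt(λ_max) = sqrt(5) ≈ 2.2361.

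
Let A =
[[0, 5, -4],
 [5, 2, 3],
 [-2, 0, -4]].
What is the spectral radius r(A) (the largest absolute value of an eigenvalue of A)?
r(A) ≈ 6.84

The eigenvalues of A are the roots of its characteristic polynomial. With M = A (coefficients from the trace, the sum of principal 2x2 minors, and det A):
  p(λ) = det(λ I - M) = λ^3 + 2λ^2 - 41λ - 54.
No integer candidate from the rational root theorem (±divisors of 54) is a root, so the roots are irrational. The cubic discriminant is Δ = 285108 > 0, so there are three distinct real roots. p(-7) = -12 and p(-6) = 48 have opposite signs, so a root lies in (-7, -6); Newton's method refines it to λ ≈ -6.84. p(-2) = 28 and p(-1) = -12 have opposite signs, so a root lies in (-2, -1); Newton's method refines it to λ ≈ -1.2883. p(6) = -12 and p(7) = 100 have opposite signs, so a root lies in (6, 7); Newton's method refines it to λ ≈ 6.1282. Check (Vieta): the three roots sum to -2, matching tr M = -2.
Thus the eigenvalues (to 4 decimals) are -6.84 (modulus 6.84); -1.2883 (modulus 1.2883); 6.1282 (modulus 6.1282). The spectral radius is the largest modulus: r(A) ≈ 6.84. (Cross-check: r(A) ≤ ||A||_2 ≈ 7.7298; equality holds whenever A is normal, though it can also hold for some non-normal A.)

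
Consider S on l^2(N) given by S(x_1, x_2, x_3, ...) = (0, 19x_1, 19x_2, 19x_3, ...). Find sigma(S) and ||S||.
sigma(S) = closed disk {z in C : |z| ≤ 19}; ||S|| = 19

Note S = 19·U where U is the unit right shift (U x)_k = x_{k-1} (with x_0 := 0); so ||S|| = 19||U|| and sigma(S) = 19·sigma(U). ||S x||^2 = sum_{k≥1} |19x_k|^2 = 361||x||^2, so ||S|| = 19 and sigma(S) ⊂ {|z| ≤ 19}. For any |lambda| < 19, the equation (S - lambda I) x = 0 forces x_1 = 0, then 19x_k = lambda x_{k+1} ⇒ x = 0, so S has no eigenvalues. But (S - lambda I) is not surjective for |lambda| < 19: solving (S - lambda I) x = e_1 would require x_n proportional to (lambda/19)^(-n), which is not in l^2. So every |lambda| < 19 lies in the residual spectrum. The boundary |lambda| = 19 is in the approximate point spectrum (the spectrum is closed). Hence sigma(S) is the closed disk of radius 19.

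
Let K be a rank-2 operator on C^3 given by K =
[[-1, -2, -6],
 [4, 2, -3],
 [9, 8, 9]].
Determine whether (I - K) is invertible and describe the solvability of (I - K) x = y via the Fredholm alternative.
(I - K) is invertible (det(I - K) = 84 ≠ 0), so for every y in C^3 the equation (I - K) x = y has a unique solution.

K has rank 2 and factors as K = U V^T = u1 v1^T + u2 v2^T with u1 = (1, 2, 1), v1 = (3, 2, 0), u2 = (-2, -1, 3), v2 = (2, 2, 3) (multiplying out reproduces the displayed K). The nonzero eigenvalues of U V^T coincide with those of the 2 x 2 matrix G = V^T U = [[v1·u1, v1·u2], [v2·u1, v2·u2]] = [[7, -8], [9, 3]], and by the Sylvester determinant identity det(I_3 - U V^T) = det(I_2 - V^T U) = det([[-6, 8], [-9, -2]]) = (-6)(-2) - (8)(-9) = 84. (Direct check: I - K =
[[2, 2, 6],
 [-4, -1, 3],
 [-9, -8, -8]]
has determinant 84.) The finite-dimensional Fredholm alternative says: either (I - K) is invertible, or ker(I - K) ≠ {0} and then range(I - K) = ker((I - K)^*)^⊥, with dim ker(I - K) = dim ker((I - K)^*). Since det(I - K) ≠ 0, 1 is not an eigenvalue of K and ker(I - K) = {0}, so we are in the first case: for every y there is a unique x = (I - K)^(-1) y. (Explicitly, by the Woodbury identity, (I - U V^T)^(-1) = I + U (I_2 - G)^(-1) V^T.)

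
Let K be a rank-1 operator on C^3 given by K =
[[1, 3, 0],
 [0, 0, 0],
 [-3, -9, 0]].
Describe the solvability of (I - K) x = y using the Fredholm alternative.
(I - K) is singular (det(I - K) = 0, i.e. 1 ∈ sigma(K)). (I - K) x = y is solvable iff y ⊥ ker((I - K)^*) = span{(1, 3, 0)}, i.e. iff y_1 + 3y_2 = 0. When solvable, the solutions are x = y + c·(1, 0, -3), c arbitrary (ker(I - K) = span{(1, 0, -3)}, dimension 1).

K has rank 1, so it is an outer product K = u v^T: every row of K is a multiple of one row vector. Reading off the entries, u = (1, 0, -3) and v = (1, 3, 0) (row i of K equals u_i·v^T). A rank-one matrix u v^T satisfies K u = u (v·u) and kills the (2)-dimensional subspace v^⊥, so its characteristic polynomial is lambda^2 (lambda - v·u) with v·u = tr K = 1. Hence the eigenvalues of I - K are 1 (multiplicity 2) and 1 - (1) = 0, so det(I - K) = 0. (Direct check: I - K =
[[0, -3, 0],
 [0, 1, 0],
 [3, 9, 1]]
has determinant 0.) So 1 is an eigenvalue of K and (I - K) is not invertible. The finite-dimensional Fredholm alternative says: either (I - K) is invertible, or ker(I - K) ≠ {0} and then range(I - K) = ker((I - K)^*)^⊥, with dim ker(I - K) = dim ker((I - K)^*). We are in the second case, so we need both kernels. Kernel of I - K: (I - K) u = u - u (v·u) = u - u = 0, so ker(I - K) = span{u} = span{(1, 0, -3)} (it is exactly 1-dimensional because rank(I - K) = 2). Kernel of the adjoint: K is real, so (I - K)^* = I - K^T = I - v u^T, and (I - v u^T) v = v - v (u·v) = 0; hence ker((I - K)^*) = span{v} = span{(1, 3, 0)}. Therefore (I - K) x = y is solvable iff <y, v> = 0, i.e. iff y_1 + 3y_2 = 0. When this holds, K y = u (v·y) = 0, so (I - K) y = y and x = y is a particular solution; the full solution set is the line x = y + c·u = y + c·(1, 0, -3), c ∈ C.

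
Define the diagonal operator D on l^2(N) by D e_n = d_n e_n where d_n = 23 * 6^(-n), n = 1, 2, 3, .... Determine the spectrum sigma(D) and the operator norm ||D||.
sigma(D) = {23 * 6^(-n) : n ≥ 1} ∪ {0}; ||D|| = 23/6

A bounded diagonal operator on l^2 with diagonal entries d_n has spectrum equal to the closure of {d_n : n ≥ 1}: every d_n is an eigenvalue (with eigenvector e_n), so {d_n} ⊂ sigma(D); the spectrum is closed, so its closure is too; and for lambda not in the closure, (D - lambda I) has bounded inverse (the diagonal entries 1/(d_n - lambda) are bounded). For our sequence d_n = 23 * 6^(-n), n = 1, 2, 3, ...:
  - {d_n} = {23 * 6^(-n) : n ≥ 1}; the only limit point is 0
  - closure = {23 * 6^(-n) : n ≥ 1} ∪ {0}
For the norm: a diagonal operator has ||D|| = sup_n |d_n|. Here d_n = 23 * 6^(-n) is positive and decreasing, so sup_n |d_n| = d_1 = 23/6. So ||D|| = 23/6.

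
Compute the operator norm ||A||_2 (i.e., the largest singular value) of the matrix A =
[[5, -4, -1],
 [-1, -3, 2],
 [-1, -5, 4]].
||A||_2 ≈ 7.9222 (= sqrt(largest eigenvalue of A^T A))

||A||_2 = sigma_max(A) = sqrt(lambda_max(A^T A)). Form the symmetric matrix M = A^T A =
[[27, -12, -11],
 [-12, 50, -22],
 [-11, -22, 21]].
Its characteristic polynomial (trace, sum of principal 2x2 minors, determinant of M give the coefficients) is
  p(λ) = det(λ I - M) = λ^3 - 98λ^2 + 2218λ - 400.
No integer candidate from the rational root theorem (±divisors of 400) is a root, so the roots are irrational. The cubic discriminant is Δ = 3655885168 > 0, so there are three distinct real roots. p(0) = -400 and p(1) = 1721 have opposite signs, so a root lies in (0, 1); Newton's method refines it to λ ≈ 0.1818. p(35) = 55 and p(36) = -904 have opposite signs, so a root lies in (35, 36); Newton's method refines it to λ ≈ 35.0569. p(62) = -1268 and p(63) = 419 have opposite signs, so a root lies in (62, 63); Newton's method refines it to λ ≈ 62.7613. Check (Vieta): the three roots sum to 98, matching tr M = 98.
So the eigenvalues of A^T A are ≈ 0.1818, 35.0569, 62.7613 (all ≥ 0, as they must be for A^T A). The largest is λ_max ≈ 62.7613, hence ||A||_2 = sqrt(λ_max) ≈ 7.9222.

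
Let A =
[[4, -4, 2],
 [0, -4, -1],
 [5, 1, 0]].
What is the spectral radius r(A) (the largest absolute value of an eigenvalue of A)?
r(A) ≈ 5.9758

The eigenvalues of A are the roots of its characteristic polynomial. With M = A (coefficients from the trace, the sum of principal 2x2 minors, and det A):
  p(λ) = det(λ I - M) = λ^3 - 25λ - 64.
No integer candidate from the rational root theorem (±divisors of 64) is a root, so the roots are irrational. The cubic discriminant is Δ = -48092 < 0, so there is one real root and a complex-conjugate pair. p(5) = -64 and p(6) = 2 have opposite signs, so a root lies in (5, 6); Newton's method refines it to λ ≈ 5.9758. Dividing out (λ - (5.9758)) leaves approximately λ^2 + 5.9758λ + 10.7099. For λ^2 + 5.9758λ + 10.7099 the discriminant is -7.1297. It is negative, so the remaining roots are the complex-conjugate pair λ ≈ -2.9879 ± 1.3351i. Their product equals the constant term, so |λ|^2 ≈ 10.7099 and |λ| ≈ 3.2726.
Thus the eigenvalues (to 4 decimals) are 5.9758 (modulus 5.9758); -2.9879 ± 1.3351i (modulus 3.2726). The spectral radius is the largest modulus: r(A) ≈ 5.9758. (Cross-check: r(A) ≤ ||A||_2 ≈ 7.1014; equality holds whenever A is normal, though it can also hold for some non-normal A.)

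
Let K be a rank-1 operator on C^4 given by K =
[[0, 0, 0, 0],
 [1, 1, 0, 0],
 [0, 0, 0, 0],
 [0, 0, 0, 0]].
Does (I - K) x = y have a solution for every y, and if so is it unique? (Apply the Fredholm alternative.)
(I - K) is singular (det(I - K) = 0, i.e. 1 ∈ sigma(K)). (I - K) x = y is solvable iff y ⊥ ker((I - K)^*) = span{(-1, -1, 0, 0)}, i.e. iff -y_1 - y_2 = 0. When solvable, the solutions are x = y + c·(0, -1, 0, 0), c arbitrary (ker(I - K) = span{(0, -1, 0, 0)}, dimension 1).

K has rank 1, so it is an outer product K = u v^T: every row of K is a multiple of one row vector. Reading off the entries, u = (0, -1, 0, 0) and v = (-1, -1, 0, 0) (row i of K equals u_i·v^T). A rank-one matrix u v^T satisfies K u = u (v·u) and kills the (3)-dimensional subspace v^⊥, so its characteristic polynomial is lambda^3 (lambda - v·u) with v·u = tr K = 1. Hence the eigenvalues of I - K are 1 (multiplicity 3) and 1 - (1) = 0, so det(I - K) = 0. (Direct check: I - K =
[[1, 0, 0, 0],
 [-1, 0, 0, 0],
 [0, 0, 1, 0],
 [0, 0, 0, 1]]
has determinant 0.) So 1 is an eigenvalue of K and (I - K) is not invertible. The finite-dimensional Fredholm alternative says: either (I - K) is invertible, or ker(I - K) ≠ {0} and then range(I - K) = ker((I - K)^*)^⊥, with dim ker(I - K) = dim ker((I - K)^*). We are in the second case, so we need both kernels. Kernel of I - K: (I - K) u = u - u (v·u) = u - u = 0, so ker(I - K) = span{u} = span{(0, -1, 0, 0)} (it is exactly 1-dimensional because rank(I - K) = 3). Kernel of the adjoint: K is real, so (I - K)^* = I - K^T = I - v u^T, and (I - v u^T) v = v - v (u·v) = 0; hence ker((I - K)^*) = span{v} = span{(-1, -1, 0, 0)}. Therefore (I - K) x = y is solvable iff <y, v> = 0, i.e. iff -y_1 - y_2 = 0. When this holds, K y = u (v·y) = 0, so (I - K) y = y and x = y is a particular solution; the full solution set is the line x = y + c·u = y + c·(0, -1, 0, 0), c ∈ C.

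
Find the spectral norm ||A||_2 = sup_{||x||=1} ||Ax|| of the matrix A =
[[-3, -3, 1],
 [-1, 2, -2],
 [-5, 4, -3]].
||A||_2 ≈ 7.5854 (= sqrt(largest eigenvalue of A^T A))

||A||_2 = sigma_max(A) = sqrt(lambda_max(A^T A)). Form the symmetric matrix M = A^T A =
[[35, -13, 14],
 [-13, 29, -19],
 [14, -19, 14]].
Its characteristic polynomial (trace, sum of principal 2x2 minors, determinant of M give the coefficients) is
  p(λ) = det(λ I - M) = λ^3 - 78λ^2 + 1185λ - 441.
No integer candidate from the rational root theorem (±divisors of 441) is a root, so the roots are irrational. The cubic discriminant is Δ = 1778627025 > 0, so there are three distinct real roots. p(0) = -441 and p(1) = 667 have opposite signs, so a root lies in (0, 1); Newton's method refines it to λ ≈ 0.3817. p(20) = 59 and p(21) = -693 have opposite signs, so a root lies in (20, 21); Newton's method refines it to λ ≈ 20.0801. p(57) = -1125 and p(58) = 1009 have opposite signs, so a root lies in (57, 58); Newton's method refines it to λ ≈ 57.5382. Check (Vieta): the three roots sum to 78, matching tr M = 78.
So the eigenvalues of A^T A are ≈ 0.3817, 20.0801, 57.5382 (all ≥ 0, as they must be for A^T A). The largest is λ_max ≈ 57.5382, hence ||A||_2 = sqrt(λ_max) ≈ 7.5854.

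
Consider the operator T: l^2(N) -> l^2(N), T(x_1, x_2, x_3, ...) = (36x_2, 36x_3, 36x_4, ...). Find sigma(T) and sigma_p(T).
sigma(T) = closed disk {z in C : |z| ≤ 36}; sigma_p(T) = open disk {z in C : |z| < 36}

Note T = 36·V where V is the unit left shift (V x)_k = x_{k+1}; so sigma(T) = 36·sigma(V) and ||T|| = 36||V||. ||T x||^2 = 1296sum_{k≥2} |x_k|^2 ≤ 1296||x||^2, with equality on {x : x_1 = 0}, so ||T|| = 36. For any lambda with |lambda| < 36, set r = lambda/36 (|r| < 1); the vector x = (1, r, r^2, ...) is in l^2 and satisfies T x = 36(r, r^2, ...) = lambda x, so lambda is an eigenvalue. On the boundary |lambda| = 36 the geometric series diverges, so no l^2 eigenvector exists, but these lambda lie in the approximate point spectrum. Hence sigma(T) is the closed disk of radius 36 and sigma_p(T) is the open disk.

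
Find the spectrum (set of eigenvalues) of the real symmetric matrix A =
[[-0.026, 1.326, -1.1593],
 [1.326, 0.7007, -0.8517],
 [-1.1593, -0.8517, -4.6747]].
sigma(A) ≈ {-5, -1, 2}

A is real symmetric, so its spectrum consists of real eigenvalues. Expanding the characteristic polynomial of the displayed matrix gives
  det(λ I - A) = p(λ) = λ^3 + (4)λ^2 + (-7)λ + (-10).
Solving p(λ) = 0 yields eigenvalues ≈ -5, -1, 2. (A is shown rounded to 4 decimals, so these recover the underlying integer eigenvalues to within that precision.)
Verification: the trace of A = -4 equals the sum of eigenvalues -4, and det(A) ≈ 10.0002 matches the eigenvalue product 10.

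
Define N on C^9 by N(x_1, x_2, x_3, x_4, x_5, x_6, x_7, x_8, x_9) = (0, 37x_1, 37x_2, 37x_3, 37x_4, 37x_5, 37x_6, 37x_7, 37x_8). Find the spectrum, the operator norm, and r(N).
sigma(N) = {0}; ||N|| = 37; r(N) = 0. (N is nilpotent with N^9 = 0.)

On C^9, N is a strictly lower-triangular matrix with 37 on the subdiagonal and zeros elsewhere, so its characteristic polynomial is lambda^9 and every eigenvalue is 0: sigma(N) = {0}. For the operator norm, N e_i = 37e_{i+1} for i = 1, ..., 8 and N e_9 = 0, so the singular values of N are 37 (with multiplicity 8) and 0; hence ||N|| = 37. The spectral radius r(N) = max|lambda| = 0. Note ||N|| > r(N) — characteristic of non-normal nilpotent operators. Indeed N^9 = 0.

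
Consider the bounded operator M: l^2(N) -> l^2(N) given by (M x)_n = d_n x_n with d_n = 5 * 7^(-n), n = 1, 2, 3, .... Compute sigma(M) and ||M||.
sigma(M) = {5 * 7^(-n) : n ≥ 1} ∪ {0}; ||M|| = 5/7

A bounded diagonal operator on l^2 with diagonal entries d_n has spectrum equal to the closure of {d_n : n ≥ 1}: every d_n is an eigenvalue (with eigenvector e_n), so {d_n} ⊂ sigma(M); the spectrum is closed, so its closure is too; and for lambda not in the closure, (M - lambda I) has bounded inverse (the diagonal entries 1/(d_n - lambda) are bounded). For our sequence d_n = 5 * 7^(-n), n = 1, 2, 3, ...:
  - {d_n} = {5 * 7^(-n) : n ≥ 1}; the only limit point is 0
  - closure = {5 * 7^(-n) : n ≥ 1} ∪ {0}
For the norm: a diagonal operator has ||M|| = sup_n |d_n|. Here d_n = 5 * 7^(-n) is positive and decreasing, so sup_n |d_n| = d_1 = 5/7. So ||M|| = 5/7.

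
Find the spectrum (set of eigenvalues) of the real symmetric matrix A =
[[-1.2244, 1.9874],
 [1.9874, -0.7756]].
sigma(A) ≈ {-3, 1}

A is real symmetric, so its spectrum consists of real eigenvalues. Expanding the characteristic polynomial of the displayed matrix gives
  det(λ I - A) = p(λ) = λ^2 + (2)λ + (-3).
Solving p(λ) = 0 yields eigenvalues ≈ -3, 1. (A is shown rounded to 4 decimals, so these recover the underlying integer eigenvalues to within that precision.)
Verification: the trace of A = -2 equals the sum of eigenvalues -2, and det(A) ≈ -3.0001 matches the eigenvalue product -3.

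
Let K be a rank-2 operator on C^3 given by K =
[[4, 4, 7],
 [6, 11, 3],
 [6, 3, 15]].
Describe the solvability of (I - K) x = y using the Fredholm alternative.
(I - K) is invertible (det(I - K) = 165 ≠ 0), so for every y in C^3 the equation (I - K) x = y has a unique solution.

K has rank 2 and factors as K = U V^T = u1 v1^T + u2 v2^T with u1 = (1, -1, 3), v1 = (0, -2, 3), u2 = (2, 3, 3), v2 = (2, 3, 2) (multiplying out reproduces the displayed K). The nonzero eigenvalues of U V^T coincide with those of the 2 x 2 matrix G = V^T U = [[v1·u1, v1·u2], [v2·u1, v2·u2]] = [[11, 3], [5, 19]], and by the Sylvester determinant identity det(I_3 - U V^T) = det(I_2 - V^T U) = det([[-10, -3], [-5, -18]]) = (-10)(-18) - (-3)(-5) = 165. (Direct check: I - K =
[[-3, -4, -7],
 [-6, -10, -3],
 [-6, -3, -14]]
has determinant 165.) The finite-dimensional Fredholm alternative says: either (I - K) is invertible, or ker(I - K) ≠ {0} and then range(I - K) = ker((I - K)^*)^⊥, with dim ker(I - K) = dim ker((I - K)^*). Since det(I - K) ≠ 0, 1 is not an eigenvalue of K and ker(I - K) = {0}, so we are in the first case: for every y there is a unique x = (I - K)^(-1) y. (Explicitly, by the Woodbury identity, (I - U V^T)^(-1) = I + U (I_2 - G)^(-1) V^T.)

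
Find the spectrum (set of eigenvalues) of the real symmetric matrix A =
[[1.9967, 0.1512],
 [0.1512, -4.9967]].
sigma(A) ≈ {-5, 2}

A is real symmetric, so its spectrum consists of real eigenvalues. Expanding the characteristic polynomial of the displayed matrix gives
  det(λ I - A) = p(λ) = λ^2 + (3)λ + (-10).
Solving p(λ) = 0 yields eigenvalues ≈ -5, 2. (A is shown rounded to 4 decimals, so these recover the underlying integer eigenvalues to within that precision.)
Verification: the trace of A = -3 equals the sum of eigenvalues -3, and det(A) ≈ -9.9998 matches the eigenvalue product -10.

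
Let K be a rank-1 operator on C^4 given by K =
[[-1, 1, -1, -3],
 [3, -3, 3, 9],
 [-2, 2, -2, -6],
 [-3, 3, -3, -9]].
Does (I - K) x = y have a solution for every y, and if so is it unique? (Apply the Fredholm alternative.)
(I - K) is invertible (det(I - K) = 16 ≠ 0), so for every y in C^4 the equation (I - K) x = y has a unique solution.

K has rank 1, so it is an outer product K = u v^T: every row of K is a multiple of one row vector. Reading off the entries, u = (-1, 3, -2, -3) and v = (1, -1, 1, 3) (row i of K equals u_i·v^T). A rank-one matrix u v^T satisfies K u = u (v·u) and kills the (3)-dimensional subspace v^⊥, so its characteristic polynomial is lambda^3 (lambda - v·u) with v·u = tr K = -15. Hence the eigenvalues of I - K are 1 (multiplicity 3) and 1 - (-15) = 16, so det(I - K) = 16. (Direct check: I - K =
[[2, -1, 1, 3],
 [-3, 4, -3, -9],
 [2, -2, 3, 6],
 [3, -3, 3, 10]]
has determinant 16.) The finite-dimensional Fredholm alternative says: either (I - K) is invertible, or ker(I - K) ≠ {0} and then range(I - K) = ker((I - K)^*)^⊥, with dim ker(I - K) = dim ker((I - K)^*). Since det(I - K) ≠ 0, 1 is not an eigenvalue of K and ker(I - K) = {0}, so we are in the first case: for every y there is a unique x = (I - K)^(-1) y. Explicitly, by the Sherman–Morrison formula, (I - u v^T)^(-1) = I + u v^T/(1 - v·u), i.e. (I - K)^(-1) = I + K/(16).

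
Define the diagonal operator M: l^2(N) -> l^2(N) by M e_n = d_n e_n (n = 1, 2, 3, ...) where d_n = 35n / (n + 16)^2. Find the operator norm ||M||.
||M|| = 35/64 (attained at n = 16)

For M diagonal, ||M|| = sup_n |d_n|. Treat f(x) = 35x / (x + 16)^2 for real x > 0. By the quotient rule, f'(x) = 35(16 - x)/(x + 16)^3, which is positive for x < 16 and negative for x > 16. So f has a unique maximum at x = 16, and since 16 is a positive integer, the supremum over n ≥ 1 is attained at n = 16: d_16 = 35·16/(16 + 16)^2 = 35·16/1024 = 35/64. Hence ||M|| = 35/64.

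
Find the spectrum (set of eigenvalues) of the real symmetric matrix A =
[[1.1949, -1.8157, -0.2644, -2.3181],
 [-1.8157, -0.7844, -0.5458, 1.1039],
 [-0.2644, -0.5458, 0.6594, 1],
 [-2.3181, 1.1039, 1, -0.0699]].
sigma(A) ≈ {-2, 1, 4} (-2 with multiplicity 2)

A is real symmetric, so its spectrum consists of real eigenvalues. Expanding the characteristic polynomial of the displayed matrix gives
  det(λ I - A) = p(λ) = λ^4 + (-1)λ^3 + (-12)λ^2 + (-4)λ + (16).
Solving p(λ) = 0 yields eigenvalues ≈ -2, -2, 1, 4. (A is shown rounded to 4 decimals, so these recover the underlying integer eigenvalues to within that precision.)
Verification: the trace of A = 1 equals the sum of eigenvalues 1, and det(A) ≈ 16.0000 matches the eigenvalue product 16.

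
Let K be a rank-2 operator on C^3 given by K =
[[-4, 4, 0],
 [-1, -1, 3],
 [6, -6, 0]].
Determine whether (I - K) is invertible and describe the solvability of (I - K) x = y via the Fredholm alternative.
(I - K) is invertible (det(I - K) = 32 ≠ 0), so for every y in C^3 the equation (I - K) x = y has a unique solution.

K has rank 2 and factors as K = U V^T = u1 v1^T + u2 v2^T with u1 = (2, 0, -3), v1 = (-2, 2, 0), u2 = (0, 1, 0), v2 = (-1, -1, 3) (multiplying out reproduces the displayed K). The nonzero eigenvalues of U V^T coincide with those of the 2 x 2 matrix G = V^T U = [[v1·u1, v1·u2], [v2·u1, v2·u2]] = [[-4, 2], [-11, -1]], and by the Sylvester determinant identity det(I_3 - U V^T) = det(I_2 - V^T U) = det([[5, -2], [11, 2]]) = (5)(2) - (-2)(11) = 32. (Direct check: I - K =
[[5, -4, 0],
 [1, 2, -3],
 [-6, 6, 1]]
has determinant 32.) The finite-dimensional Fredholm alternative says: either (I - K) is invertible, or ker(I - K) ≠ {0} and then range(I - K) = ker((I - K)^*)^⊥, with dim ker(I - K) = dim ker((I - K)^*). Since det(I - K) ≠ 0, 1 is not an eigenvalue of K and ker(I - K) = {0}, so we are in the first case: for every y there is a unique x = (I - K)^(-1) y. (Explicitly, by the Woodbury identity, (I - U V^T)^(-1) = I + U (I_2 - G)^(-1) V^T.)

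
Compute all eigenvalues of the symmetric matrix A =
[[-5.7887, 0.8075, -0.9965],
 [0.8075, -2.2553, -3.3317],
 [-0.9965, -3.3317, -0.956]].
sigma(A) ≈ {-6, -5, 2}

A is real symmetric, so its spectrum consists of real eigenvalues. Expanding the characteristic polynomial of the displayed matrix gives
  det(λ I - A) = p(λ) = λ^3 + (9)λ^2 + (8)λ + (-60).
Solving p(λ) = 0 yields eigenvalues ≈ -6, -5, 2. (A is shown rounded to 4 decimals, so these recover the underlying integer eigenvalues to within that precision.)
Verification: the trace of A = -9 equals the sum of eigenvalues -9, and det(A) ≈ 59.9998 matches the eigenvalue product 60.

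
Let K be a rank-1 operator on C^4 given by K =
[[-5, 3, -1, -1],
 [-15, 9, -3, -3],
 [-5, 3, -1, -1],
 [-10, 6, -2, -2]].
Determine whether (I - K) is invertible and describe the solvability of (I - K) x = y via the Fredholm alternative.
(I - K) is singular (det(I - K) = 0, i.e. 1 ∈ sigma(K)). (I - K) x = y is solvable iff y ⊥ ker((I - K)^*) = span{(-5, 3, -1, -1)}, i.e. iff -5y_1 + 3y_2 - y_3 - y_4 = 0. When solvable, the solutions are x = y + c·(1, 3, 1, 2), c arbitrary (ker(I - K) = span{(1, 3, 1, 2)}, dimension 1).

K has rank 1, so it is an outer product K = u v^T: every row of K is a multiple of one row vector. Reading off the entries, u = (1, 3, 1, 2) and v = (-5, 3, -1, -1) (row i of K equals u_i·v^T). A rank-one matrix u v^T satisfies K u = u (v·u) and kills the (3)-dimensional subspace v^⊥, so its characteristic polynomial is lambda^3 (lambda - v·u) with v·u = tr K = 1. Hence the eigenvalues of I - K are 1 (multiplicity 3) and 1 - (1) = 0, so det(I - K) = 0. (Direct check: I - K =
[[6, -3, 1, 1],
 [15, -8, 3, 3],
 [5, -3, 2, 1],
 [10, -6, 2, 3]]
has determinant 0.) So 1 is an eigenvalue of K and (I - K) is not invertible. The finite-dimensional Fredholm alternative says: either (I - K) is invertible, or ker(I - K) ≠ {0} and then range(I - K) = ker((I - K)^*)^⊥, with dim ker(I - K) = dim ker((I - K)^*). We are in the second case, so we need both kernels. Kernel of I - K: (I - K) u = u - u (v·u) = u - u = 0, so ker(I - K) = span{u} = span{(1, 3, 1, 2)} (it is exactly 1-dimensional because rank(I - K) = 3). Kernel of the adjoint: K is real, so (I - K)^* = I - K^T = I - v u^T, and (I - v u^T) v = v - v (u·v) = 0; hence ker((I - K)^*) = span{v} = span{(-5, 3, -1, -1)}. Therefore (I - K) x = y is solvable iff <y, v> = 0, i.e. iff -5y_1 + 3y_2 - y_3 - y_4 = 0. When this holds, K y = u (v·y) = 0, so (I - K) y = y and x = y is a particular solution; the full solution set is the line x = y + c·u = y + c·(1, 3, 1, 2), c ∈ C.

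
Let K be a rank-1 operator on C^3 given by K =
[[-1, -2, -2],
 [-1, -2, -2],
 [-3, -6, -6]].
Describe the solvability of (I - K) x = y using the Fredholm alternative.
(I - K) is invertible (det(I - K) = 10 ≠ 0), so for every y in C^3 the equation (I - K) x = y has a unique solution.

K has rank 1, so it is an outer product K = u v^T: every row of K is a multiple of one row vector. Reading off the entries, u = (-1, -1, -3) and v = (1, 2, 2) (row i of K equals u_i·v^T). A rank-one matrix u v^T satisfies K u = u (v·u) and kills the (2)-dimensional subspace v^⊥, so its characteristic polynomial is lambda^2 (lambda - v·u) with v·u = tr K = -9. Hence the eigenvalues of I - K are 1 (multiplicity 2) and 1 - (-9) = 10, so det(I - K) = 10. (Direct check: I - K =
[[2, 2, 2],
 [1, 3, 2],
 [3, 6, 7]]
has determinant 10.) The finite-dimensional Fredholm alternative says: either (I - K) is invertible, or ker(I - K) ≠ {0} and then range(I - K) = ker((I - K)^*)^⊥, with dim ker(I - K) = dim ker((I - K)^*). Since det(I - K) ≠ 0, 1 is not an eigenvalue of K and ker(I - K) = {0}, so we are in the first case: for every y there is a unique x = (I - K)^(-1) y. Explicitly, by the Sherman–Morrison formula, (I - u v^T)^(-1) = I + u v^T/(1 - v·u), i.e. (I - K)^(-1) = I + K/(10).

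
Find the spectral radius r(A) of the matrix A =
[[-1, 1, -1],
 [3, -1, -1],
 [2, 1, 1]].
r(A) ≈ 2.7197

The eigenvalues of A are the roots of its characteristic polynomial. With M = A (coefficients from the trace, the sum of principal 2x2 minors, and det A):
  p(λ) = det(λ I - M) = λ^3 + λ^2 - λ + 10.
No integer candidate from the rational root theorem (±divisors of 10) is a root, so the roots are irrational. The cubic discriminant is Δ = -2915 < 0, so there is one real root and a complex-conjugate pair. p(-3) = -5 and p(-2) = 8 have opposite signs, so a root lies in (-3, -2); Newton's method refines it to λ ≈ -2.7197. Dividing out (λ - (-2.7197)) leaves approximately λ^2 - 1.7197λ + 3.6769. For λ^2 - 1.7197λ + 3.6769 the discriminant is -11.7504. It is negative, so the remaining roots are the complex-conjugate pair λ ≈ 0.8598 ± 1.7139i. Their product equals the constant term, so |λ|^2 ≈ 3.6769 and |λ| ≈ 1.9175.
Thus the eigenvalues (to 4 decimals) are -2.7197 (modulus 2.7197); 0.8598 ± 1.7139i (modulus 1.9175). The spectral radius is the largest modulus: r(A) ≈ 2.7197. (Cross-check: r(A) ≤ ||A||_2 ≈ 3.7888; equality holds whenever A is normal, though it can also hold for some non-normal A.)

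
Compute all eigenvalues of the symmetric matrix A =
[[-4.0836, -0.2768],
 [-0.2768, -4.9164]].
sigma(A) ≈ {-5, -4}

A is real symmetric, so its spectrum consists of real eigenvalues. Expanding the characteristic polynomial of the displayed matrix gives
  det(λ I - A) = p(λ) = λ^2 + (9)λ + (20).
Solving p(λ) = 0 yields eigenvalues ≈ -5, -4. (A is shown rounded to 4 decimals, so these recover the underlying integer eigenvalues to within that precision.)
Verification: the trace of A = -9 equals the sum of eigenvalues -9, and det(A) ≈ 20.0000 matches the eigenvalue product 20.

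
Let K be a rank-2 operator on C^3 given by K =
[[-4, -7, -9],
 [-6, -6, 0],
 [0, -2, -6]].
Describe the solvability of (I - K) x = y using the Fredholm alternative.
(I - K) is invertible (det(I - K) = 59 ≠ 0), so for every y in C^3 the equation (I - K) x = y has a unique solution.

K has rank 2 and factors as K = U V^T = u1 v1^T + u2 v2^T with u1 = (2, 3, 0), v1 = (-2, -2, 0), u2 = (-3, 0, -2), v2 = (0, 1, 3) (multiplying out reproduces the displayed K). The nonzero eigenvalues of U V^T coincide with those of the 2 x 2 matrix G = V^T U = [[v1·u1, v1·u2], [v2·u1, v2·u2]] = [[-10, 6], [3, -6]], and by the Sylvester determinant identity det(I_3 - U V^T) = det(I_2 - V^T U) = det([[11, -6], [-3, 7]]) = (11)(7) - (-6)(-3) = 59. (Direct check: I - K =
[[5, 7, 9],
 [6, 7, 0],
 [0, 2, 7]]
has determinant 59.) The finite-dimensional Fredholm alternative says: either (I - K) is invertible, or ker(I - K) ≠ {0} and then range(I - K) = ker((I - K)^*)^⊥, with dim ker(I - K) = dim ker((I - K)^*). Since det(I - K) ≠ 0, 1 is not an eigenvalue of K and ker(I - K) = {0}, so we are in the first case: for every y there is a unique x = (I - K)^(-1) y. (Explicitly, by the Woodbury identity, (I - U V^T)^(-1) = I + U (I_2 - G)^(-1) V^T.)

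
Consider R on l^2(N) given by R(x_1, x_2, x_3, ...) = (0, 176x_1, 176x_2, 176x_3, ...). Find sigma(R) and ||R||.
sigma(R) = closed disk {z in C : |z| ≤ 176}; ||R|| = 176

Note R = 176·U where U is the unit right shift (U x)_k = x_{k-1} (with x_0 := 0); so ||R|| = 176||U|| and sigma(R) = 176·sigma(U). ||R x||^2 = sum_{k≥1} |176x_k|^2 = 30976||x||^2, so ||R|| = 176 and sigma(R) ⊂ {|z| ≤ 176}. For any |lambda| < 176, the equation (R - lambda I) x = 0 forces x_1 = 0, then 176x_k = lambda x_{k+1} ⇒ x = 0, so R has no eigenvalues. But (R - lambda I) is not surjective for |lambda| < 176: solving (R - lambda I) x = e_1 would require x_n proportional to (lambda/176)^(-n), which is not in l^2. So every |lambda| < 176 lies in the residual spectrum. The boundary |lambda| = 176 is in the approximate point spectrum (the spectrum is closed). Hence sigma(R) is the closed disk of radius 176.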